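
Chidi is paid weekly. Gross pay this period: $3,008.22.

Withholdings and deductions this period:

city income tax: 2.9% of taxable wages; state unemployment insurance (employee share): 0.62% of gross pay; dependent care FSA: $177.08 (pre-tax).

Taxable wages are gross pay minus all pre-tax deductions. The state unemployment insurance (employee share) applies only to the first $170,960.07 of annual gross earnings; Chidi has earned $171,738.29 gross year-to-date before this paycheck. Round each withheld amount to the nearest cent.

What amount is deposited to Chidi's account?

$2,749.04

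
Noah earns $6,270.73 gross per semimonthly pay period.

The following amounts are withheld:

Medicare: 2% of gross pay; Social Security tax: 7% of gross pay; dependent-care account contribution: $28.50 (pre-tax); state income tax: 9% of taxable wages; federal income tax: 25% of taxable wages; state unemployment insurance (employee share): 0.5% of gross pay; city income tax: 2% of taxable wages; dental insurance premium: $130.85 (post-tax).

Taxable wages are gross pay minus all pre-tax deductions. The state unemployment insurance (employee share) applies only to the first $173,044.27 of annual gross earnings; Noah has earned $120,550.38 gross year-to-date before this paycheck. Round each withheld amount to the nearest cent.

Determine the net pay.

$3,268.47

Dependent-care account contribution: $28.50
Taxable wages = $6,270.73 − $28.50 = $6,242.23
Federal income tax: $6,242.23 × 0.25 = $1,560.56
City income tax: $6,242.23 × 0.02 = $124.84
State income tax: $6,242.23 × 0.09 = $561.80
Medicare: $6,270.73 × 0.02 = $125.41
Social Security tax: $6,270.73 × 0.07 = $438.95
State unemployment insurance (employee share): cap not yet reached, full $6,270.73 is subject → $6,270.73 × 0.005 = $31.35
Dental insurance premium: $130.85
Total deductions = $28.50 + $1,560.56 + $124.84 + $561.80 + $125.41 + $438.95 + $31.35 + $130.85 = $3,002.26
Net pay = $6,270.73 − $3,002.26 = $3,268.47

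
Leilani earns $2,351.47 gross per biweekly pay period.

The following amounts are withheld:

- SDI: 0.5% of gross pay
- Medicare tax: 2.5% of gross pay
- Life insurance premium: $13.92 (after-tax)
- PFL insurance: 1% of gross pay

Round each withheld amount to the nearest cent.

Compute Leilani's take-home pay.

SDI: $2,351.47 × 0.005 = $11.76
PFL insurance: $2,351.47 × 0.01 = $23.51
Medicare tax: $2,351.47 × 0.025 = $58.79
Life insurance premium: $13.92
Total deductions = $11.76 + $23.51 + $58.79 + $13.92 = $107.98
Net pay = $2,351.47 − $107.98 = $2,243.49

$2,243.49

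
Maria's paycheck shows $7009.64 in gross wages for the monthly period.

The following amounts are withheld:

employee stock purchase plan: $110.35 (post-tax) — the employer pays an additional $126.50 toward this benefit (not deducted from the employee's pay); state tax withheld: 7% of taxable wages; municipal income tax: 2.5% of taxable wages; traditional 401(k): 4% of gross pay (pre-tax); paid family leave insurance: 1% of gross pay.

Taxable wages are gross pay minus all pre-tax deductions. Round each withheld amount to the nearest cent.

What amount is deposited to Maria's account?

$5909.52

Traditional 401(k): $7009.64 × 0.04 = $280.39
Taxable wages = $7009.64 − $280.39 = $6729.25
Municipal income tax: $6729.25 × 0.025 = $168.23
State tax withheld: $6729.25 × 0.07 = $471.05
Paid family leave insurance: $7009.64 × 0.01 = $70.10
Employee stock purchase plan: $110.35
(Employer's $126.50 toward employee stock purchase plan is not withheld from the employee.)
Total deductions = $280.39 + $168.23 + $471.05 + $70.10 + $110.35 = $1100.12
Net pay = $7009.64 − $1100.12 = $5909.52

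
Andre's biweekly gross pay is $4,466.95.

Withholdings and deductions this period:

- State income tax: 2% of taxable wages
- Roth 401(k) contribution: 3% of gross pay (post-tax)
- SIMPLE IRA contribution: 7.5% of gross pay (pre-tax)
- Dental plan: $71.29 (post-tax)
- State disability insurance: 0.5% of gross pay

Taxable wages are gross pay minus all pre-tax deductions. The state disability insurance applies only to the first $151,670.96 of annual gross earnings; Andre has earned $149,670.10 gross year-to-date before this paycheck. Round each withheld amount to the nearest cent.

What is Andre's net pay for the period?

SIMPLE IRA contribution: $4,466.95 × 0.075 = $335.02
Taxable wages = $4,466.95 − $335.02 = $4,131.93
State income tax: $4,131.93 × 0.02 = $82.64
State disability insurance: only $151,670.96 − $149,670.10 = $2,000.86 of this check is subject → $2,000.86 × 0.005 = $10.00
Dental plan: $71.29
Roth 401(k) contribution: $4,466.95 × 0.03 = $134.01
Total deductions = $335.02 + $82.64 + $10.00 + $71.29 + $134.01 = $632.96
Net pay = $4,466.95 − $632.96 = $3,833.99

$3,833.99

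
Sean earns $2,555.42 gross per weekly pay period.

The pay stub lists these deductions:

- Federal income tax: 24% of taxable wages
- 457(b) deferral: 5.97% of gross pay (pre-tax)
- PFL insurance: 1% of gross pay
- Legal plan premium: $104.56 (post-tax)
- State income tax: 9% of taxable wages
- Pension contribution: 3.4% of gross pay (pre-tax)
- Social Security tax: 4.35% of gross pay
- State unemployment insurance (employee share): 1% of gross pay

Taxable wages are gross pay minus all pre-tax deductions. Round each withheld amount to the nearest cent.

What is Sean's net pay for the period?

Pension contribution: $2,555.42 × 0.034 = $86.88
457(b) deferral: $2,555.42 × 0.0597 = $152.56
Pre-tax total = $86.88 + $152.56 = $239.44
Taxable wages = $2,555.42 − $239.44 = $2,315.98
State income tax: $2,315.98 × 0.09 = $208.44
Federal income tax: $2,315.98 × 0.24 = $555.84
PFL insurance: $2,555.42 × 0.01 = $25.55
Social Security tax: $2,555.42 × 0.0435 = $111.16
State unemployment insurance (employee share): $2,555.42 × 0.01 = $25.55
Legal plan premium: $104.56
Total deductions = $86.88 + $152.56 + $208.44 + $555.84 + $25.55 + $111.16 + $25.55 + $104.56 = $1,270.54
Net pay = $2,555.42 − $1,270.54 = $1,284.88

$1,284.88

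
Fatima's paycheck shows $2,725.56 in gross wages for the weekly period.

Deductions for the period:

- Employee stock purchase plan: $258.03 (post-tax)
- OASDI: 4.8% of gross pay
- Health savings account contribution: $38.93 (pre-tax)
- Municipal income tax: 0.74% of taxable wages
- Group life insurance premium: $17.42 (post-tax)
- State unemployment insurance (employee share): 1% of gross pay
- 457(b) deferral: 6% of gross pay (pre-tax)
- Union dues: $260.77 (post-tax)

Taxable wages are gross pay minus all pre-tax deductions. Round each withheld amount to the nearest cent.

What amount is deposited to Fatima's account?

Health savings account contribution: $38.93
457(b) deferral: $2,725.56 × 0.06 = $163.53
Pre-tax total = $38.93 + $163.53 = $202.46
Taxable wages = $2,725.56 − $202.46 = $2,523.10
Municipal income tax: $2,523.10 × 0.0074 = $18.67
State unemployment insurance (employee share): $2,725.56 × 0.01 = $27.26
OASDI: $2,725.56 × 0.048 = $130.83
Group life insurance premium: $17.42
Union dues: $260.77
Employee stock purchase plan: $258.03
Total deductions = $38.93 + $163.53 + $18.67 + $27.26 + $130.83 + $17.42 + $260.77 + $258.03 = $915.44
Net pay = $2,725.56 − $915.44 = $1,810.12

$1,810.12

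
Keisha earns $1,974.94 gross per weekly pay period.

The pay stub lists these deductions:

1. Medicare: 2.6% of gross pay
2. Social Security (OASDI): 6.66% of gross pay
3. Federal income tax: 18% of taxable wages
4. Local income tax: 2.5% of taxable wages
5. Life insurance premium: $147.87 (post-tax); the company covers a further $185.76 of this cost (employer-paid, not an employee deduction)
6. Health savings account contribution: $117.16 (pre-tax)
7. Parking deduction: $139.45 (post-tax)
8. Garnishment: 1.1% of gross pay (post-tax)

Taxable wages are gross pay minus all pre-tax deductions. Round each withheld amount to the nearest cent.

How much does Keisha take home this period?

$985.02

Health savings account contribution: $117.16
Taxable wages = $1,974.94 − $117.16 = $1,857.78
Federal income tax: $1,857.78 × 0.18 = $334.40
Local income tax: $1,857.78 × 0.025 = $46.44
Social Security (OASDI): $1,974.94 × 0.0666 = $131.53
Medicare: $1,974.94 × 0.026 = $51.35
Life insurance premium: $147.87
Garnishment: $1,974.94 × 0.011 = $21.72
Parking deduction: $139.45
(Employer's $185.76 toward life insurance premium is not withheld from the employee.)
Total deductions = $117.16 + $334.40 + $46.44 + $131.53 + $51.35 + $147.87 + $21.72 + $139.45 = $989.92
Net pay = $1,974.94 − $989.92 = $985.02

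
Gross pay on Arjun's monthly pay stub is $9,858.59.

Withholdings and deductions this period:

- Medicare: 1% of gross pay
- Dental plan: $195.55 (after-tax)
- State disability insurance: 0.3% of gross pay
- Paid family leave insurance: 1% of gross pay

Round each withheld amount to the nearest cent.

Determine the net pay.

Paid family leave insurance: $9,858.59 × 0.01 = $98.59
Medicare: $9,858.59 × 0.01 = $98.59
State disability insurance: $9,858.59 × 0.003 = $29.58
Dental plan: $195.55
Total deductions = $98.59 + $98.59 + $29.58 + $195.55 = $422.31
Net pay = $9,858.59 − $422.31 = $9,436.28

$9,436.28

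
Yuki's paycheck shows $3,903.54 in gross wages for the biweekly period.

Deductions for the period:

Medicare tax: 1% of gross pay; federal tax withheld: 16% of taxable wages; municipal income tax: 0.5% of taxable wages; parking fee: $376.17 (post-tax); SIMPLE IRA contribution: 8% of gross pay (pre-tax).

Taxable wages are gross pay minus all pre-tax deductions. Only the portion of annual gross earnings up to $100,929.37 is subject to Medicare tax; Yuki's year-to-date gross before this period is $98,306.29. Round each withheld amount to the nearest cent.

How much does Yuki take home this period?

SIMPLE IRA contribution: $3,903.54 × 0.08 = $312.28
Taxable wages = $3,903.54 − $312.28 = $3,591.26
Federal tax withheld: $3,591.26 × 0.16 = $574.60
Municipal income tax: $3,591.26 × 0.005 = $17.96
Medicare tax: only $100,929.37 − $98,306.29 = $2,623.08 of this check is subject → $2,623.08 × 0.01 = $26.23
Parking fee: $376.17
Total deductions = $312.28 + $574.60 + $17.96 + $26.23 + $376.17 = $1,307.24
Net pay = $3,903.54 − $1,307.24 = $2,596.30

$2,596.30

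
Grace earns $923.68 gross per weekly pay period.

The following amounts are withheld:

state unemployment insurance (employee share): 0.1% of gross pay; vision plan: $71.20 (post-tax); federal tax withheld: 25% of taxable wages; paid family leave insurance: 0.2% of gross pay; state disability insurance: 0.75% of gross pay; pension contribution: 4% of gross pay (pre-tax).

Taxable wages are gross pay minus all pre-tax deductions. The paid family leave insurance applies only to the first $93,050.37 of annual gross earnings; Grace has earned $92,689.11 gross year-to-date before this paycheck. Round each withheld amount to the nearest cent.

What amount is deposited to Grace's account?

Pension contribution: $923.68 × 0.04 = $36.95
Taxable wages = $923.68 − $36.95 = $886.73
Federal tax withheld: $886.73 × 0.25 = $221.68
State unemployment insurance (employee share): $923.68 × 0.001 = $0.92
Paid family leave insurance: only $93,050.37 − $92,689.11 = $361.26 of this check is subject → $361.26 × 0.002 = $0.72
State disability insurance: $923.68 × 0.0075 = $6.93
Vision plan: $71.20
Total deductions = $36.95 + $221.68 + $0.92 + $0.72 + $6.93 + $71.20 = $338.40
Net pay = $923.68 − $338.40 = $585.28

$585.28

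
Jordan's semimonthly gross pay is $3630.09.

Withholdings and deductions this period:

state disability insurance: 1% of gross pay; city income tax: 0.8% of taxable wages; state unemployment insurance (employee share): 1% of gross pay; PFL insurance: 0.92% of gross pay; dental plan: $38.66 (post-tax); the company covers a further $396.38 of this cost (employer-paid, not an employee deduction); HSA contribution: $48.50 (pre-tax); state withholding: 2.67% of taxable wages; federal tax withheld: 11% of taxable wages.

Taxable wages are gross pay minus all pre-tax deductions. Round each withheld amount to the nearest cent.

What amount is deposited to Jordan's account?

HSA contribution: $48.50
Taxable wages = $3630.09 − $48.50 = $3581.59
City income tax: $3581.59 × 0.008 = $28.65
Federal tax withheld: $3581.59 × 0.11 = $393.97
State withholding: $3581.59 × 0.0267 = $95.63
State unemployment insurance (employee share): $3630.09 × 0.01 = $36.30
PFL insurance: $3630.09 × 0.0092 = $33.40
State disability insurance: $3630.09 × 0.01 = $36.30
Dental plan: $38.66
(Employer's $396.38 toward dental plan is not withheld from the employee.)
Total deductions = $48.50 + $28.65 + $393.97 + $95.63 + $36.30 + $33.40 + $36.30 + $38.66 = $711.41
Net pay = $3630.09 − $711.41 = $2918.68

$2918.68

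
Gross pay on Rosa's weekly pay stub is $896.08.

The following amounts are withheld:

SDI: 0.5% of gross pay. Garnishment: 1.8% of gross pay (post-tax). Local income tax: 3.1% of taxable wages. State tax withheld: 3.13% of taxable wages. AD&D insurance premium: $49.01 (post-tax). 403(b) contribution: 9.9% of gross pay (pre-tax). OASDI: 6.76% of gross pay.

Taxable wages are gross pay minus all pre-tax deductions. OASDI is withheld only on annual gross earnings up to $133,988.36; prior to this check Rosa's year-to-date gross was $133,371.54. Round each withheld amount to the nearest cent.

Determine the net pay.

403(b) contribution: $896.08 × 0.099 = $88.71
Taxable wages = $896.08 − $88.71 = $807.37
Local income tax: $807.37 × 0.031 = $25.03
State tax withheld: $807.37 × 0.0313 = $25.27
SDI: $896.08 × 0.005 = $4.48
OASDI: only $133,988.36 − $133,371.54 = $616.82 of this check is subject → $616.82 × 0.0676 = $41.70
Garnishment: $896.08 × 0.018 = $16.13
AD&D insurance premium: $49.01
Total deductions = $88.71 + $25.03 + $25.27 + $4.48 + $41.70 + $16.13 + $49.01 = $250.33
Net pay = $896.08 − $250.33 = $645.75

$645.75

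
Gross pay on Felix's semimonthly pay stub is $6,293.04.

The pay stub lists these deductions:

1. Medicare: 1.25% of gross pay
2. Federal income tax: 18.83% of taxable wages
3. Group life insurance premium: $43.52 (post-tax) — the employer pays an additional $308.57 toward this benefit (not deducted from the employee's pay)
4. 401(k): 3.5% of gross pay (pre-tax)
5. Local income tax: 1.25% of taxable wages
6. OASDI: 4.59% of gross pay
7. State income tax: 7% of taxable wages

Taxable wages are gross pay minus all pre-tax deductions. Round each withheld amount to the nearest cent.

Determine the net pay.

401(k): $6,293.04 × 0.035 = $220.26
Taxable wages = $6,293.04 − $220.26 = $6,072.78
Federal income tax: $6,072.78 × 0.1883 = $1,143.50
Local income tax: $6,072.78 × 0.0125 = $75.91
State income tax: $6,072.78 × 0.07 = $425.09
OASDI: $6,293.04 × 0.0459 = $288.85
Medicare: $6,293.04 × 0.0125 = $78.66
Group life insurance premium: $43.52
(Employer's $308.57 toward group life insurance premium is not withheld from the employee.)
Total deductions = $220.26 + $1,143.50 + $75.91 + $425.09 + $288.85 + $78.66 + $43.52 = $2,275.79
Net pay = $6,293.04 − $2,275.79 = $4,017.25

$4,017.25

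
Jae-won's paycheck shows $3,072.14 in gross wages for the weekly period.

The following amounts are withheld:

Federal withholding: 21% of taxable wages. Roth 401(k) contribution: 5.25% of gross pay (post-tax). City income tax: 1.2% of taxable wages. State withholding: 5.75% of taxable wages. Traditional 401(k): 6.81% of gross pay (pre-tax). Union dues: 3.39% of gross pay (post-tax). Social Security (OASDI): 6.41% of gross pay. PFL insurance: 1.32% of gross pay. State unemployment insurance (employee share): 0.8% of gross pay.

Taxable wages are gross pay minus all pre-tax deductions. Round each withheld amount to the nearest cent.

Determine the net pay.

$1,535.24

Traditional 401(k): $3,072.14 × 0.0681 = $209.21
Taxable wages = $3,072.14 − $209.21 = $2,862.93
Federal withholding: $2,862.93 × 0.21 = $601.22
State withholding: $2,862.93 × 0.0575 = $164.62
City income tax: $2,862.93 × 0.012 = $34.36
Social Security (OASDI): $3,072.14 × 0.0641 = $196.92
PFL insurance: $3,072.14 × 0.0132 = $40.55
State unemployment insurance (employee share): $3,072.14 × 0.008 = $24.58
Union dues: $3,072.14 × 0.0339 = $104.15
Roth 401(k) contribution: $3,072.14 × 0.0525 = $161.29
Total deductions = $209.21 + $601.22 + $164.62 + $34.36 + $196.92 + $40.55 + $24.58 + $104.15 + $161.29 = $1,536.90
Net pay = $3,072.14 − $1,536.90 = $1,535.24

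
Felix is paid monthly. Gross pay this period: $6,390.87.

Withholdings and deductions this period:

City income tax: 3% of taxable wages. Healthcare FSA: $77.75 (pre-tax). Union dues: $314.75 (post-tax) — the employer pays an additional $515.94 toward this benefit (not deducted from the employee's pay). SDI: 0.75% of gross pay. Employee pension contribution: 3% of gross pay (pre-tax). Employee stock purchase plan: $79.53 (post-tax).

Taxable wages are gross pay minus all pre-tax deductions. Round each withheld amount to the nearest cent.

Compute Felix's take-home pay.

Employee pension contribution: $6,390.87 × 0.03 = $191.73
Healthcare FSA: $77.75
Pre-tax total = $191.73 + $77.75 = $269.48
Taxable wages = $6,390.87 − $269.48 = $6,121.39
City income tax: $6,121.39 × 0.03 = $183.64
SDI: $6,390.87 × 0.0075 = $47.93
Union dues: $314.75
Employee stock purchase plan: $79.53
(Employer's $515.94 toward union dues is not withheld from the employee.)
Total deductions = $191.73 + $77.75 + $183.64 + $47.93 + $314.75 + $79.53 = $895.33
Net pay = $6,390.87 − $895.33 = $5,495.54

$5,495.54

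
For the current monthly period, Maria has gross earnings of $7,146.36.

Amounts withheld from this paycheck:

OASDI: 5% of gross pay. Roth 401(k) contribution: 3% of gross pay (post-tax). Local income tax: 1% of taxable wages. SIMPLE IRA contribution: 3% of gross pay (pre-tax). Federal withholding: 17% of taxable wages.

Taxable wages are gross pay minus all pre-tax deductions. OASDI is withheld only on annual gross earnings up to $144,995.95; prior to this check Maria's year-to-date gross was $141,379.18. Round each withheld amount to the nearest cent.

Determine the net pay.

$5,288.99

SIMPLE IRA contribution: $7,146.36 × 0.03 = $214.39
Taxable wages = $7,146.36 − $214.39 = $6,931.97
Federal withholding: $6,931.97 × 0.17 = $1,178.43
Local income tax: $6,931.97 × 0.01 = $69.32
OASDI: only $144,995.95 − $141,379.18 = $3,616.77 of this check is subject → $3,616.77 × 0.05 = $180.84
Roth 401(k) contribution: $7,146.36 × 0.03 = $214.39
Total deductions = $214.39 + $1,178.43 + $69.32 + $180.84 + $214.39 = $1,857.37
Net pay = $7,146.36 − $1,857.37 = $5,288.99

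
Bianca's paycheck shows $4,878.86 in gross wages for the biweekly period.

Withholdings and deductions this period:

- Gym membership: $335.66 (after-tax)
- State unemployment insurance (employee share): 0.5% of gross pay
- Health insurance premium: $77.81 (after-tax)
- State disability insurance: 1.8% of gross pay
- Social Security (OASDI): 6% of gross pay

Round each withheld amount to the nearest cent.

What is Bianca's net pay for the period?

$4,060.45

State unemployment insurance (employee share): $4,878.86 × 0.005 = $24.39
State disability insurance: $4,878.86 × 0.018 = $87.82
Social Security (OASDI): $4,878.86 × 0.06 = $292.73
Gym membership: $335.66
Health insurance premium: $77.81
Total deductions = $24.39 + $87.82 + $292.73 + $335.66 + $77.81 = $818.41
Net pay = $4,878.86 − $818.41 = $4,060.45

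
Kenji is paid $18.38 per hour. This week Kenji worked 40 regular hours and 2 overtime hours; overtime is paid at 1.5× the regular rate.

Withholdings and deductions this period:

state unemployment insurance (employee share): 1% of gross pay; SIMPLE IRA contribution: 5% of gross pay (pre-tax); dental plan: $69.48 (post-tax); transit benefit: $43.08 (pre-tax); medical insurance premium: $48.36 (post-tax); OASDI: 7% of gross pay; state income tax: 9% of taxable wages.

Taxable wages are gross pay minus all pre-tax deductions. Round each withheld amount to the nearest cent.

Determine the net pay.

$462.98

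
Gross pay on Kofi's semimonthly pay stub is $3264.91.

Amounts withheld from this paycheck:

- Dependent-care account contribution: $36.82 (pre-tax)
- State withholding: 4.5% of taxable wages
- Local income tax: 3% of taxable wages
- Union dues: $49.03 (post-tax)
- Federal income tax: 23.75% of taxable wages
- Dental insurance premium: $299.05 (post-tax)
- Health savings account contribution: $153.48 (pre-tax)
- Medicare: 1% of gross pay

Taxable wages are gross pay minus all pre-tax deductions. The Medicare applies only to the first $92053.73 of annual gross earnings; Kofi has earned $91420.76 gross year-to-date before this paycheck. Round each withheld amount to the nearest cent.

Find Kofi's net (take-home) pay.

Health savings account contribution: $153.48
Dependent-care account contribution: $36.82
Pre-tax total = $153.48 + $36.82 = $190.30
Taxable wages = $3264.91 − $190.30 = $3074.61
Local income tax: $3074.61 × 0.03 = $92.24
State withholding: $3074.61 × 0.045 = $138.36
Federal income tax: $3074.61 × 0.2375 = $730.22
Medicare: only $92053.73 − $91420.76 = $632.97 of this check is subject → $632.97 × 0.01 = $6.33
Dental insurance premium: $299.05
Union dues: $49.03
Total deductions = $153.48 + $36.82 + $92.24 + $138.36 + $730.22 + $6.33 + $299.05 + $49.03 = $1505.53
Net pay = $3264.91 − $1505.53 = $1759.38

$1759.38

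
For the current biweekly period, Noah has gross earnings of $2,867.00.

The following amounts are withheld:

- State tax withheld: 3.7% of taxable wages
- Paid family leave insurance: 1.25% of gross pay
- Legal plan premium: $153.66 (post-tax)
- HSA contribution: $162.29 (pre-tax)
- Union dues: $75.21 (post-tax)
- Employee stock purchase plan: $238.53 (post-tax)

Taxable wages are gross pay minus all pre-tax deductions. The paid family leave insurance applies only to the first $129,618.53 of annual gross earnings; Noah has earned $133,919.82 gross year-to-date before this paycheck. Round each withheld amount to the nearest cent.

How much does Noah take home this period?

$2,137.24

HSA contribution: $162.29
Taxable wages = $2,867.00 − $162.29 = $2,704.71
State tax withheld: $2,704.71 × 0.037 = $100.07
Paid family leave insurance: annual cap $129,618.53 already reached (YTD $133,919.82), so $0.00
Legal plan premium: $153.66
Employee stock purchase plan: $238.53
Union dues: $75.21
Total deductions = $162.29 + $100.07 + $0.00 + $153.66 + $238.53 + $75.21 = $729.76
Net pay = $2,867.00 − $729.76 = $2,137.24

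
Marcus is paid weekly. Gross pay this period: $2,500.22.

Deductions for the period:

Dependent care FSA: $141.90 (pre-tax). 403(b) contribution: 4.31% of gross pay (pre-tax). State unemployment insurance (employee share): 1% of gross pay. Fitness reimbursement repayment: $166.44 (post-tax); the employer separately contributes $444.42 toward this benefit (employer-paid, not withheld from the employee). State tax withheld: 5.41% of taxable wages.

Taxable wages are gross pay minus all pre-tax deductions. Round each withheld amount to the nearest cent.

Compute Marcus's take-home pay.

403(b) contribution: $2,500.22 × 0.0431 = $107.76
Dependent care FSA: $141.90
Pre-tax total = $107.76 + $141.90 = $249.66
Taxable wages = $2,500.22 − $249.66 = $2,250.56
State tax withheld: $2,250.56 × 0.0541 = $121.76
State unemployment insurance (employee share): $2,500.22 × 0.01 = $25.00
Fitness reimbursement repayment: $166.44
(Employer's $444.42 toward fitness reimbursement repayment is not withheld from the employee.)
Total deductions = $107.76 + $141.90 + $121.76 + $25.00 + $166.44 = $562.86
Net pay = $2,500.22 − $562.86 = $1,937.36

$1,937.36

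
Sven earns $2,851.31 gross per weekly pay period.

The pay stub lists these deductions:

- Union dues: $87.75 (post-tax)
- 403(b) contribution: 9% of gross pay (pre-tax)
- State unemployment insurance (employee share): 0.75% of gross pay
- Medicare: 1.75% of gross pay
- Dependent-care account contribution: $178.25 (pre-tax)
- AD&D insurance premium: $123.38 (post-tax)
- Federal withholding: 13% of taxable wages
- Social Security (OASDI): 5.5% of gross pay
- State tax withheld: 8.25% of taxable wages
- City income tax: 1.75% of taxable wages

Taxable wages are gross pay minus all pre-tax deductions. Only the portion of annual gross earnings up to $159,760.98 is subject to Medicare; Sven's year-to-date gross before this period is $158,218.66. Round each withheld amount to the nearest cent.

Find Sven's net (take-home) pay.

$1,444.33

Dependent-care account contribution: $178.25
403(b) contribution: $2,851.31 × 0.09 = $256.62
Pre-tax total = $178.25 + $256.62 = $434.87
Taxable wages = $2,851.31 − $434.87 = $2,416.44
Federal withholding: $2,416.44 × 0.13 = $314.14
State tax withheld: $2,416.44 × 0.0825 = $199.36
City income tax: $2,416.44 × 0.0175 = $42.29
State unemployment insurance (employee share): $2,851.31 × 0.0075 = $21.38
Social Security (OASDI): $2,851.31 × 0.055 = $156.82
Medicare: only $159,760.98 − $158,218.66 = $1,542.32 of this check is subject → $1,542.32 × 0.0175 = $26.99
AD&D insurance premium: $123.38
Union dues: $87.75
Total deductions = $178.25 + $256.62 + $314.14 + $199.36 + $42.29 + $21.38 + $156.82 + $26.99 + $123.38 + $87.75 = $1,406.98
Net pay = $2,851.31 − $1,406.98 = $1,444.33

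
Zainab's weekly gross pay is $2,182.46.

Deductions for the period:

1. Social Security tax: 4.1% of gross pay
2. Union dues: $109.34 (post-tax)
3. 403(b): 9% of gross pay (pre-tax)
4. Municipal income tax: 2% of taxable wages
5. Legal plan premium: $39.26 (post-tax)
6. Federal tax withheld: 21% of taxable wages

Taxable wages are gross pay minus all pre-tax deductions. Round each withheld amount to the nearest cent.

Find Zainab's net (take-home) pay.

403(b): $2,182.46 × 0.09 = $196.42
Taxable wages = $2,182.46 − $196.42 = $1,986.04
Federal tax withheld: $1,986.04 × 0.21 = $417.07
Municipal income tax: $1,986.04 × 0.02 = $39.72
Social Security tax: $2,182.46 × 0.041 = $89.48
Legal plan premium: $39.26
Union dues: $109.34
Total deductions = $196.42 + $417.07 + $39.72 + $89.48 + $39.26 + $109.34 = $891.29
Net pay = $2,182.46 − $891.29 = $1,291.17

$1,291.17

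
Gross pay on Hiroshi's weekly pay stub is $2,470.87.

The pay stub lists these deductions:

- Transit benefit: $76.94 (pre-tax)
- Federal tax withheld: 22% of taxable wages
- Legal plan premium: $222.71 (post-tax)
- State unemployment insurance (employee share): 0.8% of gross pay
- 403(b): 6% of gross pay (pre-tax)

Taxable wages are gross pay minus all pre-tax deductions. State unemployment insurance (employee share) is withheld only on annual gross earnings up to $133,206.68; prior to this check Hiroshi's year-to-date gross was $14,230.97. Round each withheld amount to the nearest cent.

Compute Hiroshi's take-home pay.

$1,509.15

403(b): $2,470.87 × 0.06 = $148.25
Transit benefit: $76.94
Pre-tax total = $148.25 + $76.94 = $225.19
Taxable wages = $2,470.87 − $225.19 = $2,245.68
Federal tax withheld: $2,245.68 × 0.22 = $494.05
State unemployment insurance (employee share): cap not yet reached, full $2,470.87 is subject → $2,470.87 × 0.008 = $19.77
Legal plan premium: $222.71
Total deductions = $148.25 + $76.94 + $494.05 + $19.77 + $222.71 = $961.72
Net pay = $2,470.87 − $961.72 = $1,509.15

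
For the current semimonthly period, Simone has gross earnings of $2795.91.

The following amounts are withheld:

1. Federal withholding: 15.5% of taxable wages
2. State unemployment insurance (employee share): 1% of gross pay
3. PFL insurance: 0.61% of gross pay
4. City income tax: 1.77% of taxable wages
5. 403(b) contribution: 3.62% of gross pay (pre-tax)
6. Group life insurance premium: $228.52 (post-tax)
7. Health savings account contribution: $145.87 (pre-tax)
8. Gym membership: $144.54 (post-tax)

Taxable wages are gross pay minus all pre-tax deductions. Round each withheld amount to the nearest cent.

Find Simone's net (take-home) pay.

$1690.57

Health savings account contribution: $145.87
403(b) contribution: $2795.91 × 0.0362 = $101.21
Pre-tax total = $145.87 + $101.21 = $247.08
Taxable wages = $2795.91 − $247.08 = $2548.83
Federal withholding: $2548.83 × 0.155 = $395.07
City income tax: $2548.83 × 0.0177 = $45.11
State unemployment insurance (employee share): $2795.91 × 0.01 = $27.96
PFL insurance: $2795.91 × 0.0061 = $17.06
Gym membership: $144.54
Group life insurance premium: $228.52
Total deductions = $145.87 + $101.21 + $395.07 + $45.11 + $27.96 + $17.06 + $144.54 + $228.52 = $1105.34
Net pay = $2795.91 − $1105.34 = $1690.57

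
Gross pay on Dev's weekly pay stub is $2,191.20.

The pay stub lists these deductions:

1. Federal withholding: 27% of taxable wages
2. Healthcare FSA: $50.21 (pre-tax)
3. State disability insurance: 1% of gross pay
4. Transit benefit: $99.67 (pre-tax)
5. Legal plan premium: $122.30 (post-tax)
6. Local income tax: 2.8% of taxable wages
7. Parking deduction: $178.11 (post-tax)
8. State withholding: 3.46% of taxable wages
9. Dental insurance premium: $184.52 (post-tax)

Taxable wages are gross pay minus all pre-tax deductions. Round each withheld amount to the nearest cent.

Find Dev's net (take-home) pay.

Transit benefit: $99.67
Healthcare FSA: $50.21
Pre-tax total = $99.67 + $50.21 = $149.88
Taxable wages = $2,191.20 − $149.88 = $2,041.32
Local income tax: $2,041.32 × 0.028 = $57.16
Federal withholding: $2,041.32 × 0.27 = $551.16
State withholding: $2,041.32 × 0.0346 = $70.63
State disability insurance: $2,191.20 × 0.01 = $21.91
Legal plan premium: $122.30
Dental insurance premium: $184.52
Parking deduction: $178.11
Total deductions = $99.67 + $50.21 + $57.16 + $551.16 + $70.63 + $21.91 + $122.30 + $184.52 + $178.11 = $1,335.67
Net pay = $2,191.20 − $1,335.67 = $855.53

$855.53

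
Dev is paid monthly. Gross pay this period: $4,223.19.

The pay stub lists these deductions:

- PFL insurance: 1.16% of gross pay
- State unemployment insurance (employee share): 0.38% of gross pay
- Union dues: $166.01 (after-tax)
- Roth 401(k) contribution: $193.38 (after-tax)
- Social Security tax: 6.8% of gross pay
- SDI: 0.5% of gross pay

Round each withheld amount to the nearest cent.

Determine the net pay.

$3,490.46

State unemployment insurance (employee share): $4,223.19 × 0.0038 = $16.05
Social Security tax: $4,223.19 × 0.068 = $287.18
PFL insurance: $4,223.19 × 0.0116 = $48.99
SDI: $4,223.19 × 0.005 = $21.12
Union dues: $166.01
Roth 401(k) contribution: $193.38
Total deductions = $16.05 + $287.18 + $48.99 + $21.12 + $166.01 + $193.38 = $732.73
Net pay = $4,223.19 − $732.73 = $3,490.46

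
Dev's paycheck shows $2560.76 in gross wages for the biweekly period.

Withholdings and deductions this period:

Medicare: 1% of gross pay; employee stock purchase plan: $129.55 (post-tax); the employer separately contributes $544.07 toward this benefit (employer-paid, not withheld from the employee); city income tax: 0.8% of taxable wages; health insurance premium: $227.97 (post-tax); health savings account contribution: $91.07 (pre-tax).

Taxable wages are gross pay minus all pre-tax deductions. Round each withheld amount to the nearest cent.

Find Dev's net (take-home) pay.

Health savings account contribution: $91.07
Taxable wages = $2560.76 − $91.07 = $2469.69
City income tax: $2469.69 × 0.008 = $19.76
Medicare: $2560.76 × 0.01 = $25.61
Employee stock purchase plan: $129.55
Health insurance premium: $227.97
(Employer's $544.07 toward employee stock purchase plan is not withheld from the employee.)
Total deductions = $91.07 + $19.76 + $25.61 + $129.55 + $227.97 = $493.96
Net pay = $2560.76 − $493.96 = $2066.80

$2066.80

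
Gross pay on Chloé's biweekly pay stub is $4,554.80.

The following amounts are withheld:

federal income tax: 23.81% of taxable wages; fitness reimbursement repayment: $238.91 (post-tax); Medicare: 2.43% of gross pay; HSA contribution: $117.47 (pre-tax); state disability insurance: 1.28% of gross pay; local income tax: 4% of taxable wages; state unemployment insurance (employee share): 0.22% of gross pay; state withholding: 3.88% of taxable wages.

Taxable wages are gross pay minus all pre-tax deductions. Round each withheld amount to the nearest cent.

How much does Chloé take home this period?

$2,613.23

HSA contribution: $117.47
Taxable wages = $4,554.80 − $117.47 = $4,437.33
Local income tax: $4,437.33 × 0.04 = $177.49
State withholding: $4,437.33 × 0.0388 = $172.17
Federal income tax: $4,437.33 × 0.2381 = $1,056.53
State unemployment insurance (employee share): $4,554.80 × 0.0022 = $10.02
State disability insurance: $4,554.80 × 0.0128 = $58.30
Medicare: $4,554.80 × 0.0243 = $110.68
Fitness reimbursement repayment: $238.91
Total deductions = $117.47 + $177.49 + $172.17 + $1,056.53 + $10.02 + $58.30 + $110.68 + $238.91 = $1,941.57
Net pay = $4,554.80 − $1,941.57 = $2,613.23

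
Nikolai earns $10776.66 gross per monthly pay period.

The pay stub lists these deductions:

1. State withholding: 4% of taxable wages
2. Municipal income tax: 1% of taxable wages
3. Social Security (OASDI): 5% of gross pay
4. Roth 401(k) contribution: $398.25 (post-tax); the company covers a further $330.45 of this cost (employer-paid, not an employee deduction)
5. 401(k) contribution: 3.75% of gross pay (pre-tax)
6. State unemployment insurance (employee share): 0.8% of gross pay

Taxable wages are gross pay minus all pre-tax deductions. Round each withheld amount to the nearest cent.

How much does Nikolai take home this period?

$8830.62

401(k) contribution: $10776.66 × 0.0375 = $404.12
Taxable wages = $10776.66 − $404.12 = $10372.54
Municipal income tax: $10372.54 × 0.01 = $103.73
State withholding: $10372.54 × 0.04 = $414.90
Social Security (OASDI): $10776.66 × 0.05 = $538.83
State unemployment insurance (employee share): $10776.66 × 0.008 = $86.21
Roth 401(k) contribution: $398.25
(Employer's $330.45 toward Roth 401(k) contribution is not withheld from the employee.)
Total deductions = $404.12 + $103.73 + $414.90 + $538.83 + $86.21 + $398.25 = $1946.04
Net pay = $10776.66 − $1946.04 = $8830.62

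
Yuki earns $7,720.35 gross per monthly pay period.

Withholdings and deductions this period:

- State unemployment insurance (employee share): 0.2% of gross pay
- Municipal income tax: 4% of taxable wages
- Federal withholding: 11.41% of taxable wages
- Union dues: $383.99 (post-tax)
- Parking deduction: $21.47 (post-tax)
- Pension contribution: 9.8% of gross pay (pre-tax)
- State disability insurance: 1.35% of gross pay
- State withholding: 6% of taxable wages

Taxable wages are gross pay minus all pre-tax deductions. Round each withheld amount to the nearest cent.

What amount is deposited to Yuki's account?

Pension contribution: $7,720.35 × 0.098 = $756.59
Taxable wages = $7,720.35 − $756.59 = $6,963.76
Federal withholding: $6,963.76 × 0.1141 = $794.57
Municipal income tax: $6,963.76 × 0.04 = $278.55
State withholding: $6,963.76 × 0.06 = $417.83
State disability insurance: $7,720.35 × 0.0135 = $104.22
State unemployment insurance (employee share): $7,720.35 × 0.002 = $15.44
Parking deduction: $21.47
Union dues: $383.99
Total deductions = $756.59 + $794.57 + $278.55 + $417.83 + $104.22 + $15.44 + $21.47 + $383.99 = $2,772.66
Net pay = $7,720.35 − $2,772.66 = $4,947.69

$4,947.69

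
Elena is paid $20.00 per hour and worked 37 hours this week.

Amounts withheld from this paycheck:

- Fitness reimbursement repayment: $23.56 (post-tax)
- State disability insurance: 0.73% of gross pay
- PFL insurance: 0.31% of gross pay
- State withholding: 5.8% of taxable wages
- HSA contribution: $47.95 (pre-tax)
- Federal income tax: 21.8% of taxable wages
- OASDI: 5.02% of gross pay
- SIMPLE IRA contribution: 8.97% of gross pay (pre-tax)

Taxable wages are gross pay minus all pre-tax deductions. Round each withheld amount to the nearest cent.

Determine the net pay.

$384.58

Gross pay: 37 × $20.00 = $740.00
SIMPLE IRA contribution: $740.00 × 0.0897 = $66.38
HSA contribution: $47.95
Pre-tax total = $66.38 + $47.95 = $114.33
Taxable wages = $740.00 − $114.33 = $625.67
Federal income tax: $625.67 × 0.218 = $136.40
State withholding: $625.67 × 0.058 = $36.29
OASDI: $740.00 × 0.0502 = $37.15
PFL insurance: $740.00 × 0.0031 = $2.29
State disability insurance: $740.00 × 0.0073 = $5.40
Fitness reimbursement repayment: $23.56
Total deductions = $66.38 + $47.95 + $136.40 + $36.29 + $37.15 + $2.29 + $5.40 + $23.56 = $355.42
Net pay = $740.00 − $355.42 = $384.58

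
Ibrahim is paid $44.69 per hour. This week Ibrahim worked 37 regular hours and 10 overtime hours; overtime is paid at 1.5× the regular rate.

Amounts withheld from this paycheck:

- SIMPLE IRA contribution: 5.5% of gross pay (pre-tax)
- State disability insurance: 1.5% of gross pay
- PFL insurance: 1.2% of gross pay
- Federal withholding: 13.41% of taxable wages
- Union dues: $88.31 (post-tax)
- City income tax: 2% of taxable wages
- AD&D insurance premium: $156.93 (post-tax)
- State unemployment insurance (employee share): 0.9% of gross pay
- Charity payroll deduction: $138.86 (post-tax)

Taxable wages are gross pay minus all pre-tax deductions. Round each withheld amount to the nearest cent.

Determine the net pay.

$1389.90

Regular pay: 37 × $44.69 = $1653.53
Overtime pay: 10 × $44.69 × 1.5 = $670.35
Gross pay = $1653.53 + $670.35 = $2323.88
SIMPLE IRA contribution: $2323.88 × 0.055 = $127.81
Taxable wages = $2323.88 − $127.81 = $2196.07
City income tax: $2196.07 × 0.02 = $43.92
Federal withholding: $2196.07 × 0.1341 = $294.49
State disability insurance: $2323.88 × 0.015 = $34.86
PFL insurance: $2323.88 × 0.012 = $27.89
State unemployment insurance (employee share): $2323.88 × 0.009 = $20.91
Union dues: $88.31
Charity payroll deduction: $138.86
AD&D insurance premium: $156.93
Total deductions = $127.81 + $43.92 + $294.49 + $34.86 + $27.89 + $20.91 + $88.31 + $138.86 + $156.93 = $933.98
Net pay = $2323.88 − $933.98 = $1389.90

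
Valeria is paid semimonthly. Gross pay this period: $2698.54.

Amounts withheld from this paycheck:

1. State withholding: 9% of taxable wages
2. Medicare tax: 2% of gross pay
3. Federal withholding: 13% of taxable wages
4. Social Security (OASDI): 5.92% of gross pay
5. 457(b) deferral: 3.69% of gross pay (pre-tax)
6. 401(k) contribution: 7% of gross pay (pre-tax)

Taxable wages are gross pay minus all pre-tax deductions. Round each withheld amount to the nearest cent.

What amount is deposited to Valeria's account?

457(b) deferral: $2698.54 × 0.0369 = $99.58
401(k) contribution: $2698.54 × 0.07 = $188.90
Pre-tax total = $99.58 + $188.90 = $288.48
Taxable wages = $2698.54 − $288.48 = $2410.06
State withholding: $2410.06 × 0.09 = $216.91
Federal withholding: $2410.06 × 0.13 = $313.31
Social Security (OASDI): $2698.54 × 0.0592 = $159.75
Medicare tax: $2698.54 × 0.02 = $53.97
Total deductions = $99.58 + $188.90 + $216.91 + $313.31 + $159.75 + $53.97 = $1032.42
Net pay = $2698.54 − $1032.42 = $1666.12

$1666.12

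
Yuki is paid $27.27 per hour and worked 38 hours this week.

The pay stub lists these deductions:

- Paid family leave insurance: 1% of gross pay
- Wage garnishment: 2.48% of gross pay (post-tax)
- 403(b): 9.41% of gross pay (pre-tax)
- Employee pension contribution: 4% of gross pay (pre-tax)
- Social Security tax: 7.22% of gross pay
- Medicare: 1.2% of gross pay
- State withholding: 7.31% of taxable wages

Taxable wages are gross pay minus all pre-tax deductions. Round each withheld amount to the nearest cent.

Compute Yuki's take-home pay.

Gross pay: 38 × $27.27 = $1,036.26
403(b): $1,036.26 × 0.0941 = $97.51
Employee pension contribution: $1,036.26 × 0.04 = $41.45
Pre-tax total = $97.51 + $41.45 = $138.96
Taxable wages = $1,036.26 − $138.96 = $897.30
State withholding: $897.30 × 0.0731 = $65.59
Social Security tax: $1,036.26 × 0.0722 = $74.82
Medicare: $1,036.26 × 0.012 = $12.44
Paid family leave insurance: $1,036.26 × 0.01 = $10.36
Wage garnishment: $1,036.26 × 0.0248 = $25.70
Total deductions = $97.51 + $41.45 + $65.59 + $74.82 + $12.44 + $10.36 + $25.70 = $327.87
Net pay = $1,036.26 − $327.87 = $708.39

$708.39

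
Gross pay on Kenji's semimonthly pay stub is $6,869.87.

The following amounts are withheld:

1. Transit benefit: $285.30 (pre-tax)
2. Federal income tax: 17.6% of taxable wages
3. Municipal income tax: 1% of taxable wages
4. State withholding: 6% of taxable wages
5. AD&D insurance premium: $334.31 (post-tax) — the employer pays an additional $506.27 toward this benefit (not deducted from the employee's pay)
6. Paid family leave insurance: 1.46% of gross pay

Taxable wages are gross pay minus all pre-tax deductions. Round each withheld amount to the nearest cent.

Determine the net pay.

$4,530.16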